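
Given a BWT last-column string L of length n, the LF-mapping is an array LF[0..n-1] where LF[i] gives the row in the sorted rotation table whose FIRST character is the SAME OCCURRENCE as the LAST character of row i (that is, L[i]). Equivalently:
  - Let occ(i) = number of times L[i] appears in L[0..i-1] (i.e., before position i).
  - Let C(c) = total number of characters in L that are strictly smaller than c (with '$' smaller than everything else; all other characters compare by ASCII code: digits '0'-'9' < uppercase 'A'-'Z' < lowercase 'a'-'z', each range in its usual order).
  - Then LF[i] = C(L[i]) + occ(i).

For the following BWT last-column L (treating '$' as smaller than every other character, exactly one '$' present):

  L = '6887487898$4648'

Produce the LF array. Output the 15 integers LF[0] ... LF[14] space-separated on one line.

Char counts: '$':1, '4':3, '6':2, '7':2, '8':6, '9':1
C (first-col start): C('$')=0, C('4')=1, C('6')=4, C('7')=6, C('8')=8, C('9')=14
L[0]='6': occ=0, LF[0]=C('6')+0=4+0=4
L[1]='8': occ=0, LF[1]=C('8')+0=8+0=8
L[2]='8': occ=1, LF[2]=C('8')+1=8+1=9
L[3]='7': occ=0, LF[3]=C('7')+0=6+0=6
L[4]='4': occ=0, LF[4]=C('4')+0=1+0=1
L[5]='8': occ=2, LF[5]=C('8')+2=8+2=10
L[6]='7': occ=1, LF[6]=C('7')+1=6+1=7
L[7]='8': occ=3, LF[7]=C('8')+3=8+3=11
L[8]='9': occ=0, LF[8]=C('9')+0=14+0=14
L[9]='8': occ=4, LF[9]=C('8')+4=8+4=12
L[10]='$': occ=0, LF[10]=C('$')+0=0+0=0
L[11]='4': occ=1, LF[11]=C('4')+1=1+1=2
L[12]='6': occ=1, LF[12]=C('6')+1=4+1=5
L[13]='4': occ=2, LF[13]=C('4')+2=1+2=3
L[14]='8': occ=5, LF[14]=C('8')+5=8+5=13

Answer: 4 8 9 6 1 10 7 11 14 12 0 2 5 3 13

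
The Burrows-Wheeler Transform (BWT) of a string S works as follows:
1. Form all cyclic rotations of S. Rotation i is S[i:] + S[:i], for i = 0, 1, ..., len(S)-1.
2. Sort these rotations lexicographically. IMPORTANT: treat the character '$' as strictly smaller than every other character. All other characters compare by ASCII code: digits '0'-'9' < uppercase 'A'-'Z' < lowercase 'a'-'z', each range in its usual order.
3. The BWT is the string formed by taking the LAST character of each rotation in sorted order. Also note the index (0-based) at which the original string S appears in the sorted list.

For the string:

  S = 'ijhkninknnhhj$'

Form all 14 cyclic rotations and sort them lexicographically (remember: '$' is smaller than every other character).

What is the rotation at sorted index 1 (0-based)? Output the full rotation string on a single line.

All 14 rotations (rotation i = S[i:]+S[:i]):
  rot[0] = ijhkninknnhhj$
  rot[1] = jhkninknnhhj$i
  rot[2] = hkninknnhhj$ij
  rot[3] = kninknnhhj$ijh
  rot[4] = ninknnhhj$ijhk
  rot[5] = inknnhhj$ijhkn
  rot[6] = nknnhhj$ijhkni
  rot[7] = knnhhj$ijhknin
  rot[8] = nnhhj$ijhknink
  rot[9] = nhhj$ijhkninkn
  rot[10] = hhj$ijhkninknn
  rot[11] = hj$ijhkninknnh
  rot[12] = j$ijhkninknnhh
  rot[13] = $ijhkninknnhhj
Sorted (with $ < everything):
  sorted[0] = $ijhkninknnhhj
  sorted[1] = hhj$ijhkninknn
  sorted[2] = hj$ijhkninknnh
  sorted[3] = hkninknnhhj$ij
  sorted[4] = ijhkninknnhhj$
  sorted[5] = inknnhhj$ijhkn
  sorted[6] = j$ijhkninknnhh
  sorted[7] = jhkninknnhhj$i
  sorted[8] = kninknnhhj$ijh
  sorted[9] = knnhhj$ijhknin
  sorted[10] = nhhj$ijhkninkn
  sorted[11] = ninknnhhj$ijhk
  sorted[12] = nknnhhj$ijhkni
  sorted[13] = nnhhj$ijhknink
sorted[1] = hhj$ijhkninknn

Answer: hhj$ijhkninknn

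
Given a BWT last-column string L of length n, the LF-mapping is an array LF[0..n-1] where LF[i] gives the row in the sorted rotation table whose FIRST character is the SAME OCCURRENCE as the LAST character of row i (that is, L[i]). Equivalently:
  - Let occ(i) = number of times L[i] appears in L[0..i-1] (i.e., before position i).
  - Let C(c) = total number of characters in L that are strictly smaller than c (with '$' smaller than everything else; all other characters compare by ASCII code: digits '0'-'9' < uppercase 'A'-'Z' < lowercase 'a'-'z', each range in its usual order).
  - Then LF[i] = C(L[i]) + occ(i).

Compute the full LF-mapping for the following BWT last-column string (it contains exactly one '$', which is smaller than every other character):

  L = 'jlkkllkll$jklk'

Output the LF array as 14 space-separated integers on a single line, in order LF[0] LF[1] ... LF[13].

Char counts: '$':1, 'j':2, 'k':5, 'l':6
C (first-col start): C('$')=0, C('j')=1, C('k')=3, C('l')=8
L[0]='j': occ=0, LF[0]=C('j')+0=1+0=1
L[1]='l': occ=0, LF[1]=C('l')+0=8+0=8
L[2]='k': occ=0, LF[2]=C('k')+0=3+0=3
L[3]='k': occ=1, LF[3]=C('k')+1=3+1=4
L[4]='l': occ=1, LF[4]=C('l')+1=8+1=9
L[5]='l': occ=2, LF[5]=C('l')+2=8+2=10
L[6]='k': occ=2, LF[6]=C('k')+2=3+2=5
L[7]='l': occ=3, LF[7]=C('l')+3=8+3=11
L[8]='l': occ=4, LF[8]=C('l')+4=8+4=12
L[9]='$': occ=0, LF[9]=C('$')+0=0+0=0
L[10]='j': occ=1, LF[10]=C('j')+1=1+1=2
L[11]='k': occ=3, LF[11]=C('k')+3=3+3=6
L[12]='l': occ=5, LF[12]=C('l')+5=8+5=13
L[13]='k': occ=4, LF[13]=C('k')+4=3+4=7

Answer: 1 8 3 4 9 10 5 11 12 0 2 6 13 7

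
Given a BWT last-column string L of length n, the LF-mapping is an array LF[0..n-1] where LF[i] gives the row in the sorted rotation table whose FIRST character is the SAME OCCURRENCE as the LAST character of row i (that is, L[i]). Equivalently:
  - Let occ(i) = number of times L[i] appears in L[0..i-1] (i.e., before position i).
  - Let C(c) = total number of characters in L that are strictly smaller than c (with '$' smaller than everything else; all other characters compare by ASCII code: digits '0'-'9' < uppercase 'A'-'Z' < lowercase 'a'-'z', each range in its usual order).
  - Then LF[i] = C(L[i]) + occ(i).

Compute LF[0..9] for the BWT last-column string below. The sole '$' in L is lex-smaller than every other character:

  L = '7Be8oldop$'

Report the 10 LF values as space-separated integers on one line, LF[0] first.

Char counts: '$':1, '7':1, '8':1, 'B':1, 'd':1, 'e':1, 'l':1, 'o':2, 'p':1
C (first-col start): C('$')=0, C('7')=1, C('8')=2, C('B')=3, C('d')=4, C('e')=5, C('l')=6, C('o')=7, C('p')=9
L[0]='7': occ=0, LF[0]=C('7')+0=1+0=1
L[1]='B': occ=0, LF[1]=C('B')+0=3+0=3
L[2]='e': occ=0, LF[2]=C('e')+0=5+0=5
L[3]='8': occ=0, LF[3]=C('8')+0=2+0=2
L[4]='o': occ=0, LF[4]=C('o')+0=7+0=7
L[5]='l': occ=0, LF[5]=C('l')+0=6+0=6
L[6]='d': occ=0, LF[6]=C('d')+0=4+0=4
L[7]='o': occ=1, LF[7]=C('o')+1=7+1=8
L[8]='p': occ=0, LF[8]=C('p')+0=9+0=9
L[9]='$': occ=0, LF[9]=C('$')+0=0+0=0

Answer: 1 3 5 2 7 6 4 8 9 0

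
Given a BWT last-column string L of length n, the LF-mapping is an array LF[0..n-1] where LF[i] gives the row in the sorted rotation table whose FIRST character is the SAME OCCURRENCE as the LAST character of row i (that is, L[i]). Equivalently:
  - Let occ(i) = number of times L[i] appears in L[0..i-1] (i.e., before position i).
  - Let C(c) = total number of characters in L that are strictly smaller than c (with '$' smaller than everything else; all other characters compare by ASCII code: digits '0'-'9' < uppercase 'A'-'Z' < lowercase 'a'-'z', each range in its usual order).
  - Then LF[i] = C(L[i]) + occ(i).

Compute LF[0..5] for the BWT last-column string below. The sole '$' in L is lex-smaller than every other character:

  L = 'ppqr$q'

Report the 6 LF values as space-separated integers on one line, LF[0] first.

Char counts: '$':1, 'p':2, 'q':2, 'r':1
C (first-col start): C('$')=0, C('p')=1, C('q')=3, C('r')=5
L[0]='p': occ=0, LF[0]=C('p')+0=1+0=1
L[1]='p': occ=1, LF[1]=C('p')+1=1+1=2
L[2]='q': occ=0, LF[2]=C('q')+0=3+0=3
L[3]='r': occ=0, LF[3]=C('r')+0=5+0=5
L[4]='$': occ=0, LF[4]=C('$')+0=0+0=0
L[5]='q': occ=1, LF[5]=C('q')+1=3+1=4

Answer: 1 2 3 5 0 4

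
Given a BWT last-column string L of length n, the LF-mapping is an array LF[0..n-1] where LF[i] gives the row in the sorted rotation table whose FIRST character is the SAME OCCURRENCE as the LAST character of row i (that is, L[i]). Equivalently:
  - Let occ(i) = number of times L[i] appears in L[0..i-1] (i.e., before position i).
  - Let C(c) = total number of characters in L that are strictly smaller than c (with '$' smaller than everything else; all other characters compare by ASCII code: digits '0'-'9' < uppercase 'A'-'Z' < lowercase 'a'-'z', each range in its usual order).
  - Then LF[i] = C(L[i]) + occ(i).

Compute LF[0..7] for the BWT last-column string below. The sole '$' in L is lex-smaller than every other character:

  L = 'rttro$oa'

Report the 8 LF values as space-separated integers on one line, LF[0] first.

Answer: 4 6 7 5 2 0 3 1

Derivation:
Char counts: '$':1, 'a':1, 'o':2, 'r':2, 't':2
C (first-col start): C('$')=0, C('a')=1, C('o')=2, C('r')=4, C('t')=6
L[0]='r': occ=0, LF[0]=C('r')+0=4+0=4
L[1]='t': occ=0, LF[1]=C('t')+0=6+0=6
L[2]='t': occ=1, LF[2]=C('t')+1=6+1=7
L[3]='r': occ=1, LF[3]=C('r')+1=4+1=5
L[4]='o': occ=0, LF[4]=C('o')+0=2+0=2
L[5]='$': occ=0, LF[5]=C('$')+0=0+0=0
L[6]='o': occ=1, LF[6]=C('o')+1=2+1=3
L[7]='a': occ=0, LF[7]=C('a')+0=1+0=1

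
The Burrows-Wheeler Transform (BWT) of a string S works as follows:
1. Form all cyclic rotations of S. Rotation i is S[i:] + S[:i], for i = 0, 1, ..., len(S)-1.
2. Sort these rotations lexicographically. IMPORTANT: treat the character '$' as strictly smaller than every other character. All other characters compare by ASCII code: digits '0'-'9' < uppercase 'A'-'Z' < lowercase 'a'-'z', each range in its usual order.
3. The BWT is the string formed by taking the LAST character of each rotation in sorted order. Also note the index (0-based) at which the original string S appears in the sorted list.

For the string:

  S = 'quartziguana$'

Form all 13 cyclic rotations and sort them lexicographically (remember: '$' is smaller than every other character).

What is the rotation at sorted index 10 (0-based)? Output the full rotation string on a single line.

All 13 rotations (rotation i = S[i:]+S[:i]):
  rot[0] = quartziguana$
  rot[1] = uartziguana$q
  rot[2] = artziguana$qu
  rot[3] = rtziguana$qua
  rot[4] = tziguana$quar
  rot[5] = ziguana$quart
  rot[6] = iguana$quartz
  rot[7] = guana$quartzi
  rot[8] = uana$quartzig
  rot[9] = ana$quartzigu
  rot[10] = na$quartzigua
  rot[11] = a$quartziguan
  rot[12] = $quartziguana
Sorted (with $ < everything):
  sorted[0] = $quartziguana
  sorted[1] = a$quartziguan
  sorted[2] = ana$quartzigu
  sorted[3] = artziguana$qu
  sorted[4] = guana$quartzi
  sorted[5] = iguana$quartz
  sorted[6] = na$quartzigua
  sorted[7] = quartziguana$
  sorted[8] = rtziguana$qua
  sorted[9] = tziguana$quar
  sorted[10] = uana$quartzig
  sorted[11] = uartziguana$q
  sorted[12] = ziguana$quart
sorted[10] = uana$quartzig

Answer: uana$quartzig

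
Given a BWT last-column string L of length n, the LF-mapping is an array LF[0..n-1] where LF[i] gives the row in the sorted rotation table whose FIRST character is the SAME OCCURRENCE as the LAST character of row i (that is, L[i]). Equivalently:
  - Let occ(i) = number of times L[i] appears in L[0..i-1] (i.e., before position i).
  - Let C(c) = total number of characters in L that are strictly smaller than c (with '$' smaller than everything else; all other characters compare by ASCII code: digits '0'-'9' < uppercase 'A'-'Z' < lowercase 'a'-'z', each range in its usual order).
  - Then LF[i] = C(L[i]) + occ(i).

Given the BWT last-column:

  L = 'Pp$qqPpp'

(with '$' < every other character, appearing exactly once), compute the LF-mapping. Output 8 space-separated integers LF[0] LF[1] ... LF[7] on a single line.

Answer: 1 3 0 6 7 2 4 5

Derivation:
Char counts: '$':1, 'P':2, 'p':3, 'q':2
C (first-col start): C('$')=0, C('P')=1, C('p')=3, C('q')=6
L[0]='P': occ=0, LF[0]=C('P')+0=1+0=1
L[1]='p': occ=0, LF[1]=C('p')+0=3+0=3
L[2]='$': occ=0, LF[2]=C('$')+0=0+0=0
L[3]='q': occ=0, LF[3]=C('q')+0=6+0=6
L[4]='q': occ=1, LF[4]=C('q')+1=6+1=7
L[5]='P': occ=1, LF[5]=C('P')+1=1+1=2
L[6]='p': occ=1, LF[6]=C('p')+1=3+1=4
L[7]='p': occ=2, LF[7]=C('p')+2=3+2=5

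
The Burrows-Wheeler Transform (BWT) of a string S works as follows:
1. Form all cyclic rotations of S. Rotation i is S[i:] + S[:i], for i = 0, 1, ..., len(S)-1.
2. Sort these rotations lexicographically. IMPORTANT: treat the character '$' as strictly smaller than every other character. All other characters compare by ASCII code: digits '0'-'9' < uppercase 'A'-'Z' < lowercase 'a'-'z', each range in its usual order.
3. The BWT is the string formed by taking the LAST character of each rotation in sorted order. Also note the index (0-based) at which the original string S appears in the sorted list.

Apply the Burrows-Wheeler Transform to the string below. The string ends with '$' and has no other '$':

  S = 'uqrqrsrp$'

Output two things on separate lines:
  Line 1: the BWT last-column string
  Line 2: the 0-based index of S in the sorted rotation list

Answer: prursqqr$
8

Derivation:
All 9 rotations (rotation i = S[i:]+S[:i]):
  rot[0] = uqrqrsrp$
  rot[1] = qrqrsrp$u
  rot[2] = rqrsrp$uq
  rot[3] = qrsrp$uqr
  rot[4] = rsrp$uqrq
  rot[5] = srp$uqrqr
  rot[6] = rp$uqrqrs
  rot[7] = p$uqrqrsr
  rot[8] = $uqrqrsrp
Sorted (with $ < everything):
  sorted[0] = $uqrqrsrp  (last char: 'p')
  sorted[1] = p$uqrqrsr  (last char: 'r')
  sorted[2] = qrqrsrp$u  (last char: 'u')
  sorted[3] = qrsrp$uqr  (last char: 'r')
  sorted[4] = rp$uqrqrs  (last char: 's')
  sorted[5] = rqrsrp$uq  (last char: 'q')
  sorted[6] = rsrp$uqrq  (last char: 'q')
  sorted[7] = srp$uqrqr  (last char: 'r')
  sorted[8] = uqrqrsrp$  (last char: '$')
Last column: prursqqr$
Original string S is at sorted index 8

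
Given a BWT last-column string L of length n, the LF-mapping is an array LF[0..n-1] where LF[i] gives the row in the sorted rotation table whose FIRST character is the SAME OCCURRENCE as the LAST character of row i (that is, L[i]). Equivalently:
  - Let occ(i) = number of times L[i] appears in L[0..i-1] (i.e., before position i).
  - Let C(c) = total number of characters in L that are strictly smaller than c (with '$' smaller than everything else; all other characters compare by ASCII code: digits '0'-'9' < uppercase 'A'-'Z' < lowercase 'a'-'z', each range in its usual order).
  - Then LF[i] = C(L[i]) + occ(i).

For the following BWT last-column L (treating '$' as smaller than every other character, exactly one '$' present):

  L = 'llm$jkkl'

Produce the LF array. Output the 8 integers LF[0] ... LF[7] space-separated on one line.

Char counts: '$':1, 'j':1, 'k':2, 'l':3, 'm':1
C (first-col start): C('$')=0, C('j')=1, C('k')=2, C('l')=4, C('m')=7
L[0]='l': occ=0, LF[0]=C('l')+0=4+0=4
L[1]='l': occ=1, LF[1]=C('l')+1=4+1=5
L[2]='m': occ=0, LF[2]=C('m')+0=7+0=7
L[3]='$': occ=0, LF[3]=C('$')+0=0+0=0
L[4]='j': occ=0, LF[4]=C('j')+0=1+0=1
L[5]='k': occ=0, LF[5]=C('k')+0=2+0=2
L[6]='k': occ=1, LF[6]=C('k')+1=2+1=3
L[7]='l': occ=2, LF[7]=C('l')+2=4+2=6

Answer: 4 5 7 0 1 2 3 6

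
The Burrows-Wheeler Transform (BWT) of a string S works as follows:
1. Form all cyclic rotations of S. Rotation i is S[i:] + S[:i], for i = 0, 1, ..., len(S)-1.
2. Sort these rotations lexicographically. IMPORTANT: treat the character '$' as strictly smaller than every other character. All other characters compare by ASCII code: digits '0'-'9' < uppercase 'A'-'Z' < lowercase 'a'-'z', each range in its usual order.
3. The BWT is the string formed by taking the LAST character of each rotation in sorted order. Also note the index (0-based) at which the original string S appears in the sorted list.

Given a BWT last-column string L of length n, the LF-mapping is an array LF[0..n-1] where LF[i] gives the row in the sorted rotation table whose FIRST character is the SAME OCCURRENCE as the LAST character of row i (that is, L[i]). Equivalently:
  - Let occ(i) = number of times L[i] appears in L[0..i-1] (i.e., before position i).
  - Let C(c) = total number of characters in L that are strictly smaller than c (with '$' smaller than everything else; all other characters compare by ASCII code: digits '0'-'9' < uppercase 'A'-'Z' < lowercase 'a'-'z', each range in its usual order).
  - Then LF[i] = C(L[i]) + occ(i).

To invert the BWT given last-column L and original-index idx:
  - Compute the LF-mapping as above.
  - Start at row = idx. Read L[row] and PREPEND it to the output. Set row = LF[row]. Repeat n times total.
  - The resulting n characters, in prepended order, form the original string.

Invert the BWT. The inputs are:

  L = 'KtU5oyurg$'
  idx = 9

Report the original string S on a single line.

LF mapping: 2 7 3 1 5 9 8 6 4 0
Walk LF starting at row 9, prepending L[row]:
  step 1: row=9, L[9]='$', prepend. Next row=LF[9]=0
  step 2: row=0, L[0]='K', prepend. Next row=LF[0]=2
  step 3: row=2, L[2]='U', prepend. Next row=LF[2]=3
  step 4: row=3, L[3]='5', prepend. Next row=LF[3]=1
  step 5: row=1, L[1]='t', prepend. Next row=LF[1]=7
  step 6: row=7, L[7]='r', prepend. Next row=LF[7]=6
  step 7: row=6, L[6]='u', prepend. Next row=LF[6]=8
  step 8: row=8, L[8]='g', prepend. Next row=LF[8]=4
  step 9: row=4, L[4]='o', prepend. Next row=LF[4]=5
  step 10: row=5, L[5]='y', prepend. Next row=LF[5]=9
Reversed output: yogurt5UK$

Answer: yogurt5UK$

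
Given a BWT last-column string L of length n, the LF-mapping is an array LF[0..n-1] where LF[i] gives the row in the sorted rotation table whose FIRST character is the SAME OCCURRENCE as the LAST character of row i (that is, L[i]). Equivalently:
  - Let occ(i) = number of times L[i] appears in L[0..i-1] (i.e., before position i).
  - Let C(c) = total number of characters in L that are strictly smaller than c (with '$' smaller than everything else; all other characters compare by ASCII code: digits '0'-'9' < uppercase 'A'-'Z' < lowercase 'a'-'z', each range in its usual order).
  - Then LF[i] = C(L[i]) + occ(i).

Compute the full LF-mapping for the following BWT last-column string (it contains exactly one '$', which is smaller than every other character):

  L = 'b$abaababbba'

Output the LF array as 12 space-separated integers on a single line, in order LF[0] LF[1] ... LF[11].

Char counts: '$':1, 'a':5, 'b':6
C (first-col start): C('$')=0, C('a')=1, C('b')=6
L[0]='b': occ=0, LF[0]=C('b')+0=6+0=6
L[1]='$': occ=0, LF[1]=C('$')+0=0+0=0
L[2]='a': occ=0, LF[2]=C('a')+0=1+0=1
L[3]='b': occ=1, LF[3]=C('b')+1=6+1=7
L[4]='a': occ=1, LF[4]=C('a')+1=1+1=2
L[5]='a': occ=2, LF[5]=C('a')+2=1+2=3
L[6]='b': occ=2, LF[6]=C('b')+2=6+2=8
L[7]='a': occ=3, LF[7]=C('a')+3=1+3=4
L[8]='b': occ=3, LF[8]=C('b')+3=6+3=9
L[9]='b': occ=4, LF[9]=C('b')+4=6+4=10
L[10]='b': occ=5, LF[10]=C('b')+5=6+5=11
L[11]='a': occ=4, LF[11]=C('a')+4=1+4=5

Answer: 6 0 1 7 2 3 8 4 9 10 11 5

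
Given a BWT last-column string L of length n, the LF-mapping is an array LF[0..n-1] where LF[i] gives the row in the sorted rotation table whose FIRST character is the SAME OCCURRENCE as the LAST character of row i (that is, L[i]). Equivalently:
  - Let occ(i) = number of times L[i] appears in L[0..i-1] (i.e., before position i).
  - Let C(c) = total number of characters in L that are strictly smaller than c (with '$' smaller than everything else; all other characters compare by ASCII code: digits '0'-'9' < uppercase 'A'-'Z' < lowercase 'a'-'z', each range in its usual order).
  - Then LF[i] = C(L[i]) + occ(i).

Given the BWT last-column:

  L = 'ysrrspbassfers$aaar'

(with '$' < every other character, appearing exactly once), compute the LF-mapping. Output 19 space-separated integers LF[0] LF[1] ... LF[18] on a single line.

Char counts: '$':1, 'a':4, 'b':1, 'e':1, 'f':1, 'p':1, 'r':4, 's':5, 'y':1
C (first-col start): C('$')=0, C('a')=1, C('b')=5, C('e')=6, C('f')=7, C('p')=8, C('r')=9, C('s')=13, C('y')=18
L[0]='y': occ=0, LF[0]=C('y')+0=18+0=18
L[1]='s': occ=0, LF[1]=C('s')+0=13+0=13
L[2]='r': occ=0, LF[2]=C('r')+0=9+0=9
L[3]='r': occ=1, LF[3]=C('r')+1=9+1=10
L[4]='s': occ=1, LF[4]=C('s')+1=13+1=14
L[5]='p': occ=0, LF[5]=C('p')+0=8+0=8
L[6]='b': occ=0, LF[6]=C('b')+0=5+0=5
L[7]='a': occ=0, LF[7]=C('a')+0=1+0=1
L[8]='s': occ=2, LF[8]=C('s')+2=13+2=15
L[9]='s': occ=3, LF[9]=C('s')+3=13+3=16
L[10]='f': occ=0, LF[10]=C('f')+0=7+0=7
L[11]='e': occ=0, LF[11]=C('e')+0=6+0=6
L[12]='r': occ=2, LF[12]=C('r')+2=9+2=11
L[13]='s': occ=4, LF[13]=C('s')+4=13+4=17
L[14]='$': occ=0, LF[14]=C('$')+0=0+0=0
L[15]='a': occ=1, LF[15]=C('a')+1=1+1=2
L[16]='a': occ=2, LF[16]=C('a')+2=1+2=3
L[17]='a': occ=3, LF[17]=C('a')+3=1+3=4
L[18]='r': occ=3, LF[18]=C('r')+3=9+3=12

Answer: 18 13 9 10 14 8 5 1 15 16 7 6 11 17 0 2 3 4 12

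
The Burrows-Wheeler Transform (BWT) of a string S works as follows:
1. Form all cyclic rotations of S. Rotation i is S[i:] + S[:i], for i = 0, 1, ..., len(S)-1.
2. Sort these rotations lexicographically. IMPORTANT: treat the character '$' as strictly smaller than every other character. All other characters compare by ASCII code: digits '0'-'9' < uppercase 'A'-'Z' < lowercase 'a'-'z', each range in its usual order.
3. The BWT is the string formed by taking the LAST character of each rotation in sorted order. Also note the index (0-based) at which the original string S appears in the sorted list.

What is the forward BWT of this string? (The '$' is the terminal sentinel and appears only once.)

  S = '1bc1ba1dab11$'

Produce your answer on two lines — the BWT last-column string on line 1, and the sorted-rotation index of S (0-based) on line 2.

Answer: 11bc$abda11b1
4

Derivation:
All 13 rotations (rotation i = S[i:]+S[:i]):
  rot[0] = 1bc1ba1dab11$
  rot[1] = bc1ba1dab11$1
  rot[2] = c1ba1dab11$1b
  rot[3] = 1ba1dab11$1bc
  rot[4] = ba1dab11$1bc1
  rot[5] = a1dab11$1bc1b
  rot[6] = 1dab11$1bc1ba
  rot[7] = dab11$1bc1ba1
  rot[8] = ab11$1bc1ba1d
  rot[9] = b11$1bc1ba1da
  rot[10] = 11$1bc1ba1dab
  rot[11] = 1$1bc1ba1dab1
  rot[12] = $1bc1ba1dab11
Sorted (with $ < everything):
  sorted[0] = $1bc1ba1dab11  (last char: '1')
  sorted[1] = 1$1bc1ba1dab1  (last char: '1')
  sorted[2] = 11$1bc1ba1dab  (last char: 'b')
  sorted[3] = 1ba1dab11$1bc  (last char: 'c')
  sorted[4] = 1bc1ba1dab11$  (last char: '$')
  sorted[5] = 1dab11$1bc1ba  (last char: 'a')
  sorted[6] = a1dab11$1bc1b  (last char: 'b')
  sorted[7] = ab11$1bc1ba1d  (last char: 'd')
  sorted[8] = b11$1bc1ba1da  (last char: 'a')
  sorted[9] = ba1dab11$1bc1  (last char: '1')
  sorted[10] = bc1ba1dab11$1  (last char: '1')
  sorted[11] = c1ba1dab11$1b  (last char: 'b')
  sorted[12] = dab11$1bc1ba1  (last char: '1')
Last column: 11bc$abda11b1
Original string S is at sorted index 4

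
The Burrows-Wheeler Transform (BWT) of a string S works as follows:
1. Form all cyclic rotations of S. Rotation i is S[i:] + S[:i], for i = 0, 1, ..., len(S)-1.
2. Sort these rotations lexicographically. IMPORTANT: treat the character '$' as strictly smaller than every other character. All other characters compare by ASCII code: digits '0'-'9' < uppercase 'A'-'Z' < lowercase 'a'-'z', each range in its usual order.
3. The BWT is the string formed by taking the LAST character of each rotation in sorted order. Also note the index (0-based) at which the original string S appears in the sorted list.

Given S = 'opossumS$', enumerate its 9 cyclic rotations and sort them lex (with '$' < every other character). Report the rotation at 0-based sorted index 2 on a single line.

Answer: mS$opossu

Derivation:
All 9 rotations (rotation i = S[i:]+S[:i]):
  rot[0] = opossumS$
  rot[1] = possumS$o
  rot[2] = ossumS$op
  rot[3] = ssumS$opo
  rot[4] = sumS$opos
  rot[5] = umS$oposs
  rot[6] = mS$opossu
  rot[7] = S$opossum
  rot[8] = $opossumS
Sorted (with $ < everything):
  sorted[0] = $opossumS
  sorted[1] = S$opossum
  sorted[2] = mS$opossu
  sorted[3] = opossumS$
  sorted[4] = ossumS$op
  sorted[5] = possumS$o
  sorted[6] = ssumS$opo
  sorted[7] = sumS$opos
  sorted[8] = umS$oposs
sorted[2] = mS$opossu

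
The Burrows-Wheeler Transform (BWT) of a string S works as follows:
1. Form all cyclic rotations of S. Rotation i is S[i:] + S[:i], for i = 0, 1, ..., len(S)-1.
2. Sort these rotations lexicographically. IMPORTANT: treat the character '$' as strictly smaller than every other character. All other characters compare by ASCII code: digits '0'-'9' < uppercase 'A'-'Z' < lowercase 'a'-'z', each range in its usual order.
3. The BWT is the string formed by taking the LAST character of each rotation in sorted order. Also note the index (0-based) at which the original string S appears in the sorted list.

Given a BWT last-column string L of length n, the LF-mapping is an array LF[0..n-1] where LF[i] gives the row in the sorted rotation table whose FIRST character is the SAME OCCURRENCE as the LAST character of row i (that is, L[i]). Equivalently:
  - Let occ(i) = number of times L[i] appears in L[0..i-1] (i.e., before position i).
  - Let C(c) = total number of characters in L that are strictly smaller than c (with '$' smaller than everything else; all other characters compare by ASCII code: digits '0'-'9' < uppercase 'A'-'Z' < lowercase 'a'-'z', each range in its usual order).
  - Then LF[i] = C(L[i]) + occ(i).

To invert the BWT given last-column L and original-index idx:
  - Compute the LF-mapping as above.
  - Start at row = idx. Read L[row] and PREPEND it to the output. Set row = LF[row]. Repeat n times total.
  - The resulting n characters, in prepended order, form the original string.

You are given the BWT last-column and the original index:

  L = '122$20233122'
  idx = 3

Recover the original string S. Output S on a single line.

LF mapping: 2 4 5 0 6 1 7 10 11 3 8 9
Walk LF starting at row 3, prepending L[row]:
  step 1: row=3, L[3]='$', prepend. Next row=LF[3]=0
  step 2: row=0, L[0]='1', prepend. Next row=LF[0]=2
  step 3: row=2, L[2]='2', prepend. Next row=LF[2]=5
  step 4: row=5, L[5]='0', prepend. Next row=LF[5]=1
  step 5: row=1, L[1]='2', prepend. Next row=LF[1]=4
  step 6: row=4, L[4]='2', prepend. Next row=LF[4]=6
  step 7: row=6, L[6]='2', prepend. Next row=LF[6]=7
  step 8: row=7, L[7]='3', prepend. Next row=LF[7]=10
  step 9: row=10, L[10]='2', prepend. Next row=LF[10]=8
  step 10: row=8, L[8]='3', prepend. Next row=LF[8]=11
  step 11: row=11, L[11]='2', prepend. Next row=LF[11]=9
  step 12: row=9, L[9]='1', prepend. Next row=LF[9]=3
Reversed output: 12323222021$

Answer: 12323222021$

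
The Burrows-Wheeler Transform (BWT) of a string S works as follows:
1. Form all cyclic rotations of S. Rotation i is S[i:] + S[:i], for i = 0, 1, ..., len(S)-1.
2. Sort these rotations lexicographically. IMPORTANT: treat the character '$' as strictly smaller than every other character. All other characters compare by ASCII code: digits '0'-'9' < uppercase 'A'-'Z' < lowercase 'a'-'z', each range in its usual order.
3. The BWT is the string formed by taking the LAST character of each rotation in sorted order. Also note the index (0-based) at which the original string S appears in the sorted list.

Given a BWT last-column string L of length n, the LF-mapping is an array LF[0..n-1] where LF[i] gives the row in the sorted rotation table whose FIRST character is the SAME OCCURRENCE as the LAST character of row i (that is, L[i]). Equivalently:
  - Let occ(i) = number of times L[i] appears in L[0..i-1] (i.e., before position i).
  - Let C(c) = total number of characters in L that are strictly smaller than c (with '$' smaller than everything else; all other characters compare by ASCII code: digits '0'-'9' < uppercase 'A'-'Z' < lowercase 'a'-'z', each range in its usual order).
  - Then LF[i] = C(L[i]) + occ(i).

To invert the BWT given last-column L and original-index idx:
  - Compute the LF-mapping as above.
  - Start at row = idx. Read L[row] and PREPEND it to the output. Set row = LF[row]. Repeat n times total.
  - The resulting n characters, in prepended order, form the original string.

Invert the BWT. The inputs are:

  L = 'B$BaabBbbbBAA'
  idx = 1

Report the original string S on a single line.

Answer: AbaBAbbBBbaB$

Derivation:
LF mapping: 3 0 4 7 8 9 5 10 11 12 6 1 2
Walk LF starting at row 1, prepending L[row]:
  step 1: row=1, L[1]='$', prepend. Next row=LF[1]=0
  step 2: row=0, L[0]='B', prepend. Next row=LF[0]=3
  step 3: row=3, L[3]='a', prepend. Next row=LF[3]=7
  step 4: row=7, L[7]='b', prepend. Next row=LF[7]=10
  step 5: row=10, L[10]='B', prepend. Next row=LF[10]=6
  step 6: row=6, L[6]='B', prepend. Next row=LF[6]=5
  step 7: row=5, L[5]='b', prepend. Next row=LF[5]=9
  step 8: row=9, L[9]='b', prepend. Next row=LF[9]=12
  step 9: row=12, L[12]='A', prepend. Next row=LF[12]=2
  step 10: row=2, L[2]='B', prepend. Next row=LF[2]=4
  step 11: row=4, L[4]='a', prepend. Next row=LF[4]=8
  step 12: row=8, L[8]='b', prepend. Next row=LF[8]=11
  step 13: row=11, L[11]='A', prepend. Next row=LF[11]=1
Reversed output: AbaBAbbBBbaB$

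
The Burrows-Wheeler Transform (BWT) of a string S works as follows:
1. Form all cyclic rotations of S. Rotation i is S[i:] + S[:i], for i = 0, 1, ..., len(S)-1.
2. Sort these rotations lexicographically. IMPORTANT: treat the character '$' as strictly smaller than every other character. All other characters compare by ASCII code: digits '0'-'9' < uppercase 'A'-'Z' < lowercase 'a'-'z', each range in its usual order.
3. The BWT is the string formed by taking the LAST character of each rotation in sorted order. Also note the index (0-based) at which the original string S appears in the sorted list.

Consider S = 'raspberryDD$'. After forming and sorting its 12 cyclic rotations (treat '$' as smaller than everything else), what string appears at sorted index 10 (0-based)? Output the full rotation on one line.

All 12 rotations (rotation i = S[i:]+S[:i]):
  rot[0] = raspberryDD$
  rot[1] = aspberryDD$r
  rot[2] = spberryDD$ra
  rot[3] = pberryDD$ras
  rot[4] = berryDD$rasp
  rot[5] = erryDD$raspb
  rot[6] = rryDD$raspbe
  rot[7] = ryDD$raspber
  rot[8] = yDD$raspberr
  rot[9] = DD$raspberry
  rot[10] = D$raspberryD
  rot[11] = $raspberryDD
Sorted (with $ < everything):
  sorted[0] = $raspberryDD
  sorted[1] = D$raspberryD
  sorted[2] = DD$raspberry
  sorted[3] = aspberryDD$r
  sorted[4] = berryDD$rasp
  sorted[5] = erryDD$raspb
  sorted[6] = pberryDD$ras
  sorted[7] = raspberryDD$
  sorted[8] = rryDD$raspbe
  sorted[9] = ryDD$raspber
  sorted[10] = spberryDD$ra
  sorted[11] = yDD$raspberr
sorted[10] = spberryDD$ra

Answer: spberryDD$ra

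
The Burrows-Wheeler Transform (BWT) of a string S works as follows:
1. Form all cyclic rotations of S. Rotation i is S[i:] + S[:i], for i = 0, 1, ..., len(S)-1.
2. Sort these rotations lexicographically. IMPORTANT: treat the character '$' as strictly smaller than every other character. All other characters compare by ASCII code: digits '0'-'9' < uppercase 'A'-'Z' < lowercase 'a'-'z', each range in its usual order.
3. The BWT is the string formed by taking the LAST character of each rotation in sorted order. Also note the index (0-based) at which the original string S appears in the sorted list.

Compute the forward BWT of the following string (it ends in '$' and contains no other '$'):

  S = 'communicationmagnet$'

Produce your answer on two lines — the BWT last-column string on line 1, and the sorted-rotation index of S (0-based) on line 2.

Answer: tmci$nantnomguocieam
4

Derivation:
All 20 rotations (rotation i = S[i:]+S[:i]):
  rot[0] = communicationmagnet$
  rot[1] = ommunicationmagnet$c
  rot[2] = mmunicationmagnet$co
  rot[3] = municationmagnet$com
  rot[4] = unicationmagnet$comm
  rot[5] = nicationmagnet$commu
  rot[6] = icationmagnet$commun
  rot[7] = cationmagnet$communi
  rot[8] = ationmagnet$communic
  rot[9] = tionmagnet$communica
  rot[10] = ionmagnet$communicat
  rot[11] = onmagnet$communicati
  rot[12] = nmagnet$communicatio
  rot[13] = magnet$communication
  rot[14] = agnet$communicationm
  rot[15] = gnet$communicationma
  rot[16] = net$communicationmag
  rot[17] = et$communicationmagn
  rot[18] = t$communicationmagne
  rot[19] = $communicationmagnet
Sorted (with $ < everything):
  sorted[0] = $communicationmagnet  (last char: 't')
  sorted[1] = agnet$communicationm  (last char: 'm')
  sorted[2] = ationmagnet$communic  (last char: 'c')
  sorted[3] = cationmagnet$communi  (last char: 'i')
  sorted[4] = communicationmagnet$  (last char: '$')
  sorted[5] = et$communicationmagn  (last char: 'n')
  sorted[6] = gnet$communicationma  (last char: 'a')
  sorted[7] = icationmagnet$commun  (last char: 'n')
  sorted[8] = ionmagnet$communicat  (last char: 't')
  sorted[9] = magnet$communication  (last char: 'n')
  sorted[10] = mmunicationmagnet$co  (last char: 'o')
  sorted[11] = municationmagnet$com  (last char: 'm')
  sorted[12] = net$communicationmag  (last char: 'g')
  sorted[13] = nicationmagnet$commu  (last char: 'u')
  sorted[14] = nmagnet$communicatio  (last char: 'o')
  sorted[15] = ommunicationmagnet$c  (last char: 'c')
  sorted[16] = onmagnet$communicati  (last char: 'i')
  sorted[17] = t$communicationmagne  (last char: 'e')
  sorted[18] = tionmagnet$communica  (last char: 'a')
  sorted[19] = unicationmagnet$comm  (last char: 'm')
Last column: tmci$nantnomguocieam
Original string S is at sorted index 4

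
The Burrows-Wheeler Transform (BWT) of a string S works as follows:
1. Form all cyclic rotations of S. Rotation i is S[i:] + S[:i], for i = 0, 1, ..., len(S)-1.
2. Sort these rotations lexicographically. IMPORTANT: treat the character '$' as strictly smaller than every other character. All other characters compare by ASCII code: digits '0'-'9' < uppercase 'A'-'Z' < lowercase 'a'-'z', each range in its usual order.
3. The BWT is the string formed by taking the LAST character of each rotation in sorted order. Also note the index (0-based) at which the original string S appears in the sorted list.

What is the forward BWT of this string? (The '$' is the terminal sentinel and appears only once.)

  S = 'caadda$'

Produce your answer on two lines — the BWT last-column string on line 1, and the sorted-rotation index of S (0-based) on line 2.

Answer: adca$da
4

Derivation:
All 7 rotations (rotation i = S[i:]+S[:i]):
  rot[0] = caadda$
  rot[1] = aadda$c
  rot[2] = adda$ca
  rot[3] = dda$caa
  rot[4] = da$caad
  rot[5] = a$caadd
  rot[6] = $caadda
Sorted (with $ < everything):
  sorted[0] = $caadda  (last char: 'a')
  sorted[1] = a$caadd  (last char: 'd')
  sorted[2] = aadda$c  (last char: 'c')
  sorted[3] = adda$ca  (last char: 'a')
  sorted[4] = caadda$  (last char: '$')
  sorted[5] = da$caad  (last char: 'd')
  sorted[6] = dda$caa  (last char: 'a')
Last column: adca$da
Original string S is at sorted index 4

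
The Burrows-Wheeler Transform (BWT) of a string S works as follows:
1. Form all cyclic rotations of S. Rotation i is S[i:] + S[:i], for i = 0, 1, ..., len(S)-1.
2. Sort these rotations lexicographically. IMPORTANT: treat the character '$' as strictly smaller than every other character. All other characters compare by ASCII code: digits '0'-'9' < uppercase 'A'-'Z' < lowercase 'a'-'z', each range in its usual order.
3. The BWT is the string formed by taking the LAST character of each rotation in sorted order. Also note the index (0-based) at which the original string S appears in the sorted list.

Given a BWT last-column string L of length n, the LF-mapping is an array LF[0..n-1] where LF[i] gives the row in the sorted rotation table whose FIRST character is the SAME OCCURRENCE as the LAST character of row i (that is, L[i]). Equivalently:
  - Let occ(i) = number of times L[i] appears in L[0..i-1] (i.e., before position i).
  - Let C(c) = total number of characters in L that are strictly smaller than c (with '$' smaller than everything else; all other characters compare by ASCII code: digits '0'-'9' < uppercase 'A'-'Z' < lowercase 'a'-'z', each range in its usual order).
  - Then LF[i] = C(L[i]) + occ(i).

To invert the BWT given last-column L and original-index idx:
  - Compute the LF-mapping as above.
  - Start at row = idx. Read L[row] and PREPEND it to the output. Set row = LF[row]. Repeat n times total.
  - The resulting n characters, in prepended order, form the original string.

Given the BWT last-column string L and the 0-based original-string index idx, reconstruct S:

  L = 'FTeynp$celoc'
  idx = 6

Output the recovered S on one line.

LF mapping: 1 2 5 11 8 10 0 3 6 7 9 4
Walk LF starting at row 6, prepending L[row]:
  step 1: row=6, L[6]='$', prepend. Next row=LF[6]=0
  step 2: row=0, L[0]='F', prepend. Next row=LF[0]=1
  step 3: row=1, L[1]='T', prepend. Next row=LF[1]=2
  step 4: row=2, L[2]='e', prepend. Next row=LF[2]=5
  step 5: row=5, L[5]='p', prepend. Next row=LF[5]=10
  step 6: row=10, L[10]='o', prepend. Next row=LF[10]=9
  step 7: row=9, L[9]='l', prepend. Next row=LF[9]=7
  step 8: row=7, L[7]='c', prepend. Next row=LF[7]=3
  step 9: row=3, L[3]='y', prepend. Next row=LF[3]=11
  step 10: row=11, L[11]='c', prepend. Next row=LF[11]=4
  step 11: row=4, L[4]='n', prepend. Next row=LF[4]=8
  step 12: row=8, L[8]='e', prepend. Next row=LF[8]=6
Reversed output: encyclopeTF$

Answer: encyclopeTF$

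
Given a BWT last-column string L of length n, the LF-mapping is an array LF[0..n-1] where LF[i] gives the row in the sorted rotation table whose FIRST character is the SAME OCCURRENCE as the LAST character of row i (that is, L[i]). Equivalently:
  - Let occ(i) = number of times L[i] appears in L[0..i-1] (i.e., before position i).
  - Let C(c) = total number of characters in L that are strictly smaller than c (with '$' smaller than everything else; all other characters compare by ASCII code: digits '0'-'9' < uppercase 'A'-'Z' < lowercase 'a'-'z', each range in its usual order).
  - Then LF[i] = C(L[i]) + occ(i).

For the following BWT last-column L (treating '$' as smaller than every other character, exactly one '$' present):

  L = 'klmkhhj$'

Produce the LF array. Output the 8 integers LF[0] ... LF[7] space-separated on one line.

Answer: 4 6 7 5 1 2 3 0

Derivation:
Char counts: '$':1, 'h':2, 'j':1, 'k':2, 'l':1, 'm':1
C (first-col start): C('$')=0, C('h')=1, C('j')=3, C('k')=4, C('l')=6, C('m')=7
L[0]='k': occ=0, LF[0]=C('k')+0=4+0=4
L[1]='l': occ=0, LF[1]=C('l')+0=6+0=6
L[2]='m': occ=0, LF[2]=C('m')+0=7+0=7
L[3]='k': occ=1, LF[3]=C('k')+1=4+1=5
L[4]='h': occ=0, LF[4]=C('h')+0=1+0=1
L[5]='h': occ=1, LF[5]=C('h')+1=1+1=2
L[6]='j': occ=0, LF[6]=C('j')+0=3+0=3
L[7]='$': occ=0, LF[7]=C('$')+0=0+0=0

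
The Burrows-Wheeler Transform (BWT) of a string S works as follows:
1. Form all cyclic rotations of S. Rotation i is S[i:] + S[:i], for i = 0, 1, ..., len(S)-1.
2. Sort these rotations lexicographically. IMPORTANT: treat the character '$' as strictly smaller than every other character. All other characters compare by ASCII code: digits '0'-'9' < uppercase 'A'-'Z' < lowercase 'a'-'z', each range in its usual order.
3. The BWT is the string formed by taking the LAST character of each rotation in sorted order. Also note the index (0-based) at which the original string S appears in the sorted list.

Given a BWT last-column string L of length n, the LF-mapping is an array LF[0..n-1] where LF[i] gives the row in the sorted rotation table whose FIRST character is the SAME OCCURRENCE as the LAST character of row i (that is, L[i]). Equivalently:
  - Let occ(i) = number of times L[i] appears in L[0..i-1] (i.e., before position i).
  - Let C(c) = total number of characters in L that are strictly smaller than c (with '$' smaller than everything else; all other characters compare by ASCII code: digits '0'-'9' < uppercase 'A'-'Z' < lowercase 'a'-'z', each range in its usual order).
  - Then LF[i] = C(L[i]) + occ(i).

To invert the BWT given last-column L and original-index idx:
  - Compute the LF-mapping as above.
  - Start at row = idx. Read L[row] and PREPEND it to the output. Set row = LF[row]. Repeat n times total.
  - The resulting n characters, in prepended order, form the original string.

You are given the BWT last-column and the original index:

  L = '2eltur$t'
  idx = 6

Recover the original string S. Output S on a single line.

Answer: turtle2$

Derivation:
LF mapping: 1 2 3 5 7 4 0 6
Walk LF starting at row 6, prepending L[row]:
  step 1: row=6, L[6]='$', prepend. Next row=LF[6]=0
  step 2: row=0, L[0]='2', prepend. Next row=LF[0]=1
  step 3: row=1, L[1]='e', prepend. Next row=LF[1]=2
  step 4: row=2, L[2]='l', prepend. Next row=LF[2]=3
  step 5: row=3, L[3]='t', prepend. Next row=LF[3]=5
  step 6: row=5, L[5]='r', prepend. Next row=LF[5]=4
  step 7: row=4, L[4]='u', prepend. Next row=LF[4]=7
  step 8: row=7, L[7]='t', prepend. Next row=LF[7]=6
Reversed output: turtle2$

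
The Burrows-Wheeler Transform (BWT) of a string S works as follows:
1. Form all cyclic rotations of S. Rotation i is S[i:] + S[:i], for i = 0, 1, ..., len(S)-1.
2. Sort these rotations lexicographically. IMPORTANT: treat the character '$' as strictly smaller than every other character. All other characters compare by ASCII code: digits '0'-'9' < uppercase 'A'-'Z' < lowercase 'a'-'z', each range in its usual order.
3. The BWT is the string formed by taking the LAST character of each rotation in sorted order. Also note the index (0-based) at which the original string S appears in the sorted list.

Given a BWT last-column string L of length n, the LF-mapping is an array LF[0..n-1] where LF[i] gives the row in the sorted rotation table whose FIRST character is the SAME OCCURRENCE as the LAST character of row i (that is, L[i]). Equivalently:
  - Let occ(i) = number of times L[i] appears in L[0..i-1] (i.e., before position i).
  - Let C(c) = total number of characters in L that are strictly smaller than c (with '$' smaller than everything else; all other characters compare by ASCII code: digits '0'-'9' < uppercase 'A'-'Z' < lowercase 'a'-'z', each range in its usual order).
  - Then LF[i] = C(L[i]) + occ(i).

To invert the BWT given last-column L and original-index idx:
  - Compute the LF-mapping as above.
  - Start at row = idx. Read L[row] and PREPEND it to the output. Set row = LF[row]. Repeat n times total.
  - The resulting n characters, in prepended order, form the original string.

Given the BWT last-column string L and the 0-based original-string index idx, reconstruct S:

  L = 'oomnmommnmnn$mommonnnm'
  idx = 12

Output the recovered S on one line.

LF mapping: 17 18 1 10 2 19 3 4 11 5 12 13 0 6 20 7 8 21 14 15 16 9
Walk LF starting at row 12, prepending L[row]:
  step 1: row=12, L[12]='$', prepend. Next row=LF[12]=0
  step 2: row=0, L[0]='o', prepend. Next row=LF[0]=17
  step 3: row=17, L[17]='o', prepend. Next row=LF[17]=21
  step 4: row=21, L[21]='m', prepend. Next row=LF[21]=9
  step 5: row=9, L[9]='m', prepend. Next row=LF[9]=5
  step 6: row=5, L[5]='o', prepend. Next row=LF[5]=19
  step 7: row=19, L[19]='n', prepend. Next row=LF[19]=15
  step 8: row=15, L[15]='m', prepend. Next row=LF[15]=7
  step 9: row=7, L[7]='m', prepend. Next row=LF[7]=4
  step 10: row=4, L[4]='m', prepend. Next row=LF[4]=2
  step 11: row=2, L[2]='m', prepend. Next row=LF[2]=1
  step 12: row=1, L[1]='o', prepend. Next row=LF[1]=18
  step 13: row=18, L[18]='n', prepend. Next row=LF[18]=14
  step 14: row=14, L[14]='o', prepend. Next row=LF[14]=20
  step 15: row=20, L[20]='n', prepend. Next row=LF[20]=16
  step 16: row=16, L[16]='m', prepend. Next row=LF[16]=8
  step 17: row=8, L[8]='n', prepend. Next row=LF[8]=11
  step 18: row=11, L[11]='n', prepend. Next row=LF[11]=13
  step 19: row=13, L[13]='m', prepend. Next row=LF[13]=6
  step 20: row=6, L[6]='m', prepend. Next row=LF[6]=3
  step 21: row=3, L[3]='n', prepend. Next row=LF[3]=10
  step 22: row=10, L[10]='n', prepend. Next row=LF[10]=12
Reversed output: nnmmnnmnonommmmnommoo$

Answer: nnmmnnmnonommmmnommoo$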